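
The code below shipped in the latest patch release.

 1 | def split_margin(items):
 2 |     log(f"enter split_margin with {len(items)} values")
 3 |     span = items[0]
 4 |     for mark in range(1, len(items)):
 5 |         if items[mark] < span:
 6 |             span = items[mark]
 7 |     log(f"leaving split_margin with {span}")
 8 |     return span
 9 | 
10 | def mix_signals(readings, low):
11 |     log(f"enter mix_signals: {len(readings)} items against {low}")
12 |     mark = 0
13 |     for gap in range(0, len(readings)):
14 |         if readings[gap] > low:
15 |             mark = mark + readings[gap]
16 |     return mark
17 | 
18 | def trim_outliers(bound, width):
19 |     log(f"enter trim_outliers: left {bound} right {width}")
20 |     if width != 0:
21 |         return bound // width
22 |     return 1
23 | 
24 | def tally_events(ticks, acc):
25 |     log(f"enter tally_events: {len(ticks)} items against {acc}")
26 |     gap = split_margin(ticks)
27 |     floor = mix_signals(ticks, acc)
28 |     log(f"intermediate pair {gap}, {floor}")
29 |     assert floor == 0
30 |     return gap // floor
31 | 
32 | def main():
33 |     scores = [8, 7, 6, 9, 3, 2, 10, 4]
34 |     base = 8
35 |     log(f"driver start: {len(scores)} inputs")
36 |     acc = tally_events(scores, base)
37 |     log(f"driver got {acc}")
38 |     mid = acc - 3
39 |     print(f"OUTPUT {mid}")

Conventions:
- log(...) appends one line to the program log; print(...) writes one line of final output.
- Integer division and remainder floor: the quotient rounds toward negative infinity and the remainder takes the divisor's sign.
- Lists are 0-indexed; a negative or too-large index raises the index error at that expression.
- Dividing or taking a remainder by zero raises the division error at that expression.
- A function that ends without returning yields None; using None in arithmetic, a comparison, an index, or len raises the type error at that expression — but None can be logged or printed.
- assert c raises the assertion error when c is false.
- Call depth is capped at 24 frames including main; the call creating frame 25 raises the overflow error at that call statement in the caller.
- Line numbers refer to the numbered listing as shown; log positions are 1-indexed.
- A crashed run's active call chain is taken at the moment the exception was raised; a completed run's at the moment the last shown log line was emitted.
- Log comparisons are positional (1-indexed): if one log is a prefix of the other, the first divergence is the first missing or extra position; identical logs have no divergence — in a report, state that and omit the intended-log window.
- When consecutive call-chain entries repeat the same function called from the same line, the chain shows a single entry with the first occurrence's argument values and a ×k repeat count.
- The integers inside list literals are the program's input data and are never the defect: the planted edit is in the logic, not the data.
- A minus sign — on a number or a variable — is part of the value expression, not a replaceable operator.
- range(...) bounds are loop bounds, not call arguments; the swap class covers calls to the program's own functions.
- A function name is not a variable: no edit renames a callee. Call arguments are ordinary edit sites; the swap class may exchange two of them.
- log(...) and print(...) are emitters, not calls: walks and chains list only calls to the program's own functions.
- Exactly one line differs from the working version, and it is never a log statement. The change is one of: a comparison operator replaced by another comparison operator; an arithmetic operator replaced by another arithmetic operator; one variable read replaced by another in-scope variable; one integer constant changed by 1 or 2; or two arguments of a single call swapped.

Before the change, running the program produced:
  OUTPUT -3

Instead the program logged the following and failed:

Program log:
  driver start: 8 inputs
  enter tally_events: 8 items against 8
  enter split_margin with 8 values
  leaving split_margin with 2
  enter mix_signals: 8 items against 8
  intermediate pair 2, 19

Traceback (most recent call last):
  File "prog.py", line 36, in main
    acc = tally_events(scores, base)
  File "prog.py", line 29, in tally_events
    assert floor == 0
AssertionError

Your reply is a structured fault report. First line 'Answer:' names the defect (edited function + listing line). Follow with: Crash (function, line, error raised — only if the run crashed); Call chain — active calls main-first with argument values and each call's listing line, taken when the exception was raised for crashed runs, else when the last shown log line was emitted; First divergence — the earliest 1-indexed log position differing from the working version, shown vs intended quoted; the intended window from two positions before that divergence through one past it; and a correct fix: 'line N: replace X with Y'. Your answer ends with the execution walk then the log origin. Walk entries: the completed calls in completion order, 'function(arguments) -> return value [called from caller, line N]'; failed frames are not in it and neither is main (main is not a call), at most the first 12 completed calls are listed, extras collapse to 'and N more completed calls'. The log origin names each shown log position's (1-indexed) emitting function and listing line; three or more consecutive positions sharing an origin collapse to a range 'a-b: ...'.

Answer: the defect is in tally_events at line 29.
Core observation: The faulty run's log stops after 6 lines; the working version's next line would be 'driver got 0'.
Crash: tally_events, line 29, AssertionError.
Call chain: main -> tally_events([8, 7, 6, 9, 3, 2, 10, 4], 8) (called at line 36).
First divergence: position 7; the shown log stops at 6 lines while the working version next logs 'driver got 0'.
Intended log window:
  5: enter mix_signals: 8 items against 8
  6: intermediate pair 2, 19
  7: driver got 0
Execution walk:
  split_margin([8, 7, 6, 9, 3, 2, 10, 4]) -> 2  [called from tally_events, line 26]
  mix_signals([8, 7, 6, 9, 3, 2, 10, 4], 8) -> 19  [called from tally_events, line 27]
Log line origins:
  1: logged in main at line 35
  2: logged in tally_events at line 25
  3: logged in split_margin at line 2
  4: logged in split_margin at line 7
  5: logged in mix_signals at line 11
  6: logged in tally_events at line 28
A correct fix: line 29: replace `==` with `>`.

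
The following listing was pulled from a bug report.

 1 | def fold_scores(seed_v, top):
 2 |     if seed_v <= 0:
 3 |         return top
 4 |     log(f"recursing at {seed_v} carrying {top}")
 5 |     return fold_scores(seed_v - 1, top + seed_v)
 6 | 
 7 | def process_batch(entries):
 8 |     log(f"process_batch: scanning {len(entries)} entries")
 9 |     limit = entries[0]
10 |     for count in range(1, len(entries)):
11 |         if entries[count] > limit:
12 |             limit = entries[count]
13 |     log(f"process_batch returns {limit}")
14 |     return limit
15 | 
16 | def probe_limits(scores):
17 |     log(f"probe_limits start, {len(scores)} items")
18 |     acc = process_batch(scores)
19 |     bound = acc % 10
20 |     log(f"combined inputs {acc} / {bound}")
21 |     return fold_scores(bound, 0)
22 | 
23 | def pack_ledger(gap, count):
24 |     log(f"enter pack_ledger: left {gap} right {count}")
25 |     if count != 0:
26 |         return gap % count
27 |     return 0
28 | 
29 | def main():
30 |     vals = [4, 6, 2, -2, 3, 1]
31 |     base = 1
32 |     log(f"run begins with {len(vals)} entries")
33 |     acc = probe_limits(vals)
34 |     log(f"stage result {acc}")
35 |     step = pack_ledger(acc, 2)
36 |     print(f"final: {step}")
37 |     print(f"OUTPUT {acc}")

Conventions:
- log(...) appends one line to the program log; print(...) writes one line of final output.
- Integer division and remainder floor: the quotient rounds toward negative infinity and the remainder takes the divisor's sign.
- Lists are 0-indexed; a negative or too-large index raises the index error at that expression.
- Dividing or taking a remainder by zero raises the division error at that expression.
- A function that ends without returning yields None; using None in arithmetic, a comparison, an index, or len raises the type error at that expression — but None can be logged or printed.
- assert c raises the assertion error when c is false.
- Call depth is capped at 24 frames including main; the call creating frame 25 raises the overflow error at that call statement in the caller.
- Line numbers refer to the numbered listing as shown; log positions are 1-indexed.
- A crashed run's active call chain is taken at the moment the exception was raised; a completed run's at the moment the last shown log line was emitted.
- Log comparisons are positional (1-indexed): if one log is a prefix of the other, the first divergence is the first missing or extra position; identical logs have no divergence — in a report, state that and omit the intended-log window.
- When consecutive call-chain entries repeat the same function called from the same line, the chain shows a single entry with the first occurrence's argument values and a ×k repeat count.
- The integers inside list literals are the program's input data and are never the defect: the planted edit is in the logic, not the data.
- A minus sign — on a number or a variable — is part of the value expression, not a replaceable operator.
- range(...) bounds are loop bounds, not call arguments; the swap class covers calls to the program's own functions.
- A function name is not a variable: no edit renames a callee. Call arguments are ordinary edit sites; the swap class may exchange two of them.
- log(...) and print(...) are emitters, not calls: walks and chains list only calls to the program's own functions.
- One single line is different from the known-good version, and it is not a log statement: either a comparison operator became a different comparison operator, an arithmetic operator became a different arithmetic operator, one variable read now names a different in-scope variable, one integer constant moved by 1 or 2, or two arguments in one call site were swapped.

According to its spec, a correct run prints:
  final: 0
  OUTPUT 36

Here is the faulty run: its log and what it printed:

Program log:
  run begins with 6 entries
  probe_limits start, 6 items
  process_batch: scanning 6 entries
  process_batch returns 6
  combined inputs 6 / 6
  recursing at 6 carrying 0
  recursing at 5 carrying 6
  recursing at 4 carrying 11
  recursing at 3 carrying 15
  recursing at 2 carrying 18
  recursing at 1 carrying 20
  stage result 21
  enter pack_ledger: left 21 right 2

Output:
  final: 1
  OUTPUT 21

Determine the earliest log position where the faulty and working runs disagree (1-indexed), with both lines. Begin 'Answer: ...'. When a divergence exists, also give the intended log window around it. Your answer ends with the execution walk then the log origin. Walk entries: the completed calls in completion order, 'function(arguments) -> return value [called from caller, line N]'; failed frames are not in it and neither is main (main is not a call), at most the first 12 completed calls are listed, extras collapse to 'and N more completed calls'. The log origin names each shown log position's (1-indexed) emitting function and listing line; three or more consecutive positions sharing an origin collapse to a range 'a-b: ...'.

Answer: at position 4 the run shows 'process_batch returns 6' where the working version logs 'process_batch returns -2'.
Intended log window:
  2: probe_limits start, 6 items
  3: process_batch: scanning 6 entries
  4: process_batch returns -2
  5: combined inputs -2 / 8
Execution walk:
  process_batch([4, 6, 2, -2, 3, 1]) -> 6  [called from probe_limits, line 18]
  fold_scores(0, 21) -> 21  [called from fold_scores, line 5]
  fold_scores(1, 20) -> 21  [called from fold_scores, line 5]
  fold_scores(2, 18) -> 21  [called from fold_scores, line 5]
  fold_scores(3, 15) -> 21  [called from fold_scores, line 5]
  fold_scores(4, 11) -> 21  [called from fold_scores, line 5]
  fold_scores(5, 6) -> 21  [called from fold_scores, line 5]
  fold_scores(6, 0) -> 21  [called from probe_limits, line 21]
  probe_limits([4, 6, 2, -2, 3, 1]) -> 21  [called from main, line 33]
  pack_ledger(21, 2) -> 1  [called from main, line 35]
Log origins:
  1: emitted by main (line 32)
  2: emitted by probe_limits (line 17)
  3: emitted by process_batch (line 8)
  4: emitted by process_batch (line 13)
  5: emitted by probe_limits (line 20)
  6-11: emitted by fold_scores (line 4)
  12: emitted by main (line 34)
  13: emitted by pack_ledger (line 24)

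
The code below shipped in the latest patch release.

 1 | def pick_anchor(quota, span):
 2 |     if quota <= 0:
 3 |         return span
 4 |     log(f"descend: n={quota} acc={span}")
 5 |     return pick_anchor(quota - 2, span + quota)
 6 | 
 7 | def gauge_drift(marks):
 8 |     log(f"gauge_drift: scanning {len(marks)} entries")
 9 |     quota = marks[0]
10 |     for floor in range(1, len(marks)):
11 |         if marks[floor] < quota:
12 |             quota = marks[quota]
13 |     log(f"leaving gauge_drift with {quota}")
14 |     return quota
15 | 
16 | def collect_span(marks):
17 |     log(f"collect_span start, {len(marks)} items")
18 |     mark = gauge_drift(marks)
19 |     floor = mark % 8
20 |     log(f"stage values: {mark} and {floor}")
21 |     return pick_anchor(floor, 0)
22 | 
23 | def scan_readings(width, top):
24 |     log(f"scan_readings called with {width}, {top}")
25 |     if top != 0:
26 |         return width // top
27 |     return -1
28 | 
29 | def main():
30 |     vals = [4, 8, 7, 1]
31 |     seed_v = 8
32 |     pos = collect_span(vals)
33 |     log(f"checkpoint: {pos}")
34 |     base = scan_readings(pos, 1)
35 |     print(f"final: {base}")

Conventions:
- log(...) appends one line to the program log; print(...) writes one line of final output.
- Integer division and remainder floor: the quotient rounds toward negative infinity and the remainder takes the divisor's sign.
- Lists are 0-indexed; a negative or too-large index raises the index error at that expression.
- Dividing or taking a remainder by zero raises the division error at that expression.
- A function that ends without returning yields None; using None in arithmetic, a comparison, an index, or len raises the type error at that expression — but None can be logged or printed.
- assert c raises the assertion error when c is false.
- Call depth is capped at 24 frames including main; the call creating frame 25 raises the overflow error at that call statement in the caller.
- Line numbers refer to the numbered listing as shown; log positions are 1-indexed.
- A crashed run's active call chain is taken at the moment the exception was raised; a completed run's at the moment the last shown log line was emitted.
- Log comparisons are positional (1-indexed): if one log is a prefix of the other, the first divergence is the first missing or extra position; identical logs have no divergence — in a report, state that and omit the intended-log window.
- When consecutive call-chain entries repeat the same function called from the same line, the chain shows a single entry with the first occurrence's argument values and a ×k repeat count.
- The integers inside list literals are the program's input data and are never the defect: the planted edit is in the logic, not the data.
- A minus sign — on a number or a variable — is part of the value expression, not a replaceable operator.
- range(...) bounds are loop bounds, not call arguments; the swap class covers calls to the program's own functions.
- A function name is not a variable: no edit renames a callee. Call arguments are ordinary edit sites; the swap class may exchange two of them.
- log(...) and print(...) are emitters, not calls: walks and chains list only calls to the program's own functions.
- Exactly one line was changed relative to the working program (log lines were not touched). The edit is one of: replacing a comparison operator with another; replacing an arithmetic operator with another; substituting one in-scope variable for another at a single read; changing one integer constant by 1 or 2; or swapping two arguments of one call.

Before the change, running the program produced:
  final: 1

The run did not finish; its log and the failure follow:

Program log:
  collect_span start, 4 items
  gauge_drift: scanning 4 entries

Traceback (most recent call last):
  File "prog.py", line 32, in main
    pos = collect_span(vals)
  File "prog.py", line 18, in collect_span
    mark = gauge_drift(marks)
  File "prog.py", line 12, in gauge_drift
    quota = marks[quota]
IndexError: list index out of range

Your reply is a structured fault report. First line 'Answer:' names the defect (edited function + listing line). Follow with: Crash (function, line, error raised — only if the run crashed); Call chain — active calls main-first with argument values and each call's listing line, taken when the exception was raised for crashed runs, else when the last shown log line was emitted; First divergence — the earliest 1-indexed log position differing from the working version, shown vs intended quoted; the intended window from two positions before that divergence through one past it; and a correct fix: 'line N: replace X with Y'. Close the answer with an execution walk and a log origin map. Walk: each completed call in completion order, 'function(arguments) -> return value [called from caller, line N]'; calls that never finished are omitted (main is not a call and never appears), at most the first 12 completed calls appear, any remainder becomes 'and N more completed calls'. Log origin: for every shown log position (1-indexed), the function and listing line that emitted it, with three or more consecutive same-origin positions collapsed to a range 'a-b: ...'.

Answer: the defect is in gauge_drift at line 12.
Core observation: The shown log is a 2-line prefix of the intended one, whose next entry is 'leaving gauge_drift with 1'.
Crash: gauge_drift, line 12, IndexError.
Call chain: main -> collect_span([4, 8, 7, 1]) (called at line 32) -> gauge_drift([4, 8, 7, 1]) (called at line 18).
First divergence: position 3; the shown log stops at 2 lines while the working version next logs 'leaving gauge_drift with 1'.
Intended log window:
  1: collect_span start, 4 items
  2: gauge_drift: scanning 4 entries
  3: leaving gauge_drift with 1
  4: stage values: 1 and 1
Execution walk:
  (no call completed)
Log origins:
  1: emitted by collect_span (line 17)
  2: emitted by gauge_drift (line 8)
A correct fix: line 12: replace `marks[quota]` with `marks[floor]`.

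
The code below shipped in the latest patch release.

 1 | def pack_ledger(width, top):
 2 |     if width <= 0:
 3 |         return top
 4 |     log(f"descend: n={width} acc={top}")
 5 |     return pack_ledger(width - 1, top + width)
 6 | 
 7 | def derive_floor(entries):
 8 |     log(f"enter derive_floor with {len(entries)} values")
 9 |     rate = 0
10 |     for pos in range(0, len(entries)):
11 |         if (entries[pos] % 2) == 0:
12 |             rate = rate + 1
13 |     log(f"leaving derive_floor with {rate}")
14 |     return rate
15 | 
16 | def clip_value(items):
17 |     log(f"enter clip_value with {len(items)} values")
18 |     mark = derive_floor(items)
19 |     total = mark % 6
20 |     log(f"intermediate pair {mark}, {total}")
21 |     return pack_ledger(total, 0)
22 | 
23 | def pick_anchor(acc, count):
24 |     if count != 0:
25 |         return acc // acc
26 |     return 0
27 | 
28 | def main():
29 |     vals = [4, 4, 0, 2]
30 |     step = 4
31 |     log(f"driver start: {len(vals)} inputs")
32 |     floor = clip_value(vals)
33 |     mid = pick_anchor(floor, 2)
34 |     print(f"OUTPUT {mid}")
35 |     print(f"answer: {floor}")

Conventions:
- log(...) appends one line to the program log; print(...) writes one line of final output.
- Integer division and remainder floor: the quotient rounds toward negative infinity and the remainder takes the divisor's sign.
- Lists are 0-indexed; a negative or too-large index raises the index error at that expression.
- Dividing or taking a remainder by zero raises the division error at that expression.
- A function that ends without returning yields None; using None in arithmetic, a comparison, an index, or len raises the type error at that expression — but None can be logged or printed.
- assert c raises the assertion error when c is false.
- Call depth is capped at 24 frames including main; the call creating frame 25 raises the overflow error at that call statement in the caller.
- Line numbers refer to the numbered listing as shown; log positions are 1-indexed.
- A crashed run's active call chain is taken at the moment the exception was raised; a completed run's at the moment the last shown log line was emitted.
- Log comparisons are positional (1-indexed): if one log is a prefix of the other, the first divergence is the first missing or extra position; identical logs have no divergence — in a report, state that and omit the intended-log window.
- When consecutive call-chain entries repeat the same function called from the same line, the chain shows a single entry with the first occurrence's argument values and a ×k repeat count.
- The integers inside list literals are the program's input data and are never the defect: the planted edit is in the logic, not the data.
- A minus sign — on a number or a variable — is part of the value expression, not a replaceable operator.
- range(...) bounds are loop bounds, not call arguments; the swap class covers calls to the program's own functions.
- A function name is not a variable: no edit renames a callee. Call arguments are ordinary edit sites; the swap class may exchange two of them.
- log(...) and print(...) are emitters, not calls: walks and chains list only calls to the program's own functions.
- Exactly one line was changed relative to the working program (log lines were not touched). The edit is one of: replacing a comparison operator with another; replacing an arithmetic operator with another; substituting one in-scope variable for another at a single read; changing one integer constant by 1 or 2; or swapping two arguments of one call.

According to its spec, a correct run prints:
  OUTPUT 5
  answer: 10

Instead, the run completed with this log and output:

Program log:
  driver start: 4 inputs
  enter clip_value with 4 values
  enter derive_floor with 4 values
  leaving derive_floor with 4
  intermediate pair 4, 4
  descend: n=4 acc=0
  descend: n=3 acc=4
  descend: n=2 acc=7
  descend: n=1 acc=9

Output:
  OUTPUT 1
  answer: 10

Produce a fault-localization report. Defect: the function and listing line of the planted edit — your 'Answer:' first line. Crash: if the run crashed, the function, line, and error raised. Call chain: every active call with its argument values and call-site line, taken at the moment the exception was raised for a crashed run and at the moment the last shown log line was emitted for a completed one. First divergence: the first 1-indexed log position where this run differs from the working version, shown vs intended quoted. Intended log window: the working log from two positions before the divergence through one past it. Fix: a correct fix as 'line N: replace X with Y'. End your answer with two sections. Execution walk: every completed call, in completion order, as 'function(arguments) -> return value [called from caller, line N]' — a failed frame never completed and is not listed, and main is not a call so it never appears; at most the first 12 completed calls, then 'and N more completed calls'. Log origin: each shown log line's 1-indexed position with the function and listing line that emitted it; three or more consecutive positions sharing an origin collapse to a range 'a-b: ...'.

Answer: the defect is in pick_anchor at line 25.
Key observation: Log streams are identical — the defect surfaces only in the printed output.
Call chain: main -> clip_value([4, 4, 0, 2]) (called at line 32) -> pack_ledger(4, 0) (called at line 21) -> pack_ledger(3, 4) (called at line 5) ×3.
First divergence: there is none — every log position agrees.
Execution walk:
  derive_floor([4, 4, 0, 2]) -> 4  [called from clip_value, line 18]
  pack_ledger(0, 10) -> 10  [called from pack_ledger, line 5]
  pack_ledger(1, 9) -> 10  [called from pack_ledger, line 5]
  pack_ledger(2, 7) -> 10  [called from pack_ledger, line 5]
  pack_ledger(3, 4) -> 10  [called from pack_ledger, line 5]
  pack_ledger(4, 0) -> 10  [called from clip_value, line 21]
  clip_value([4, 4, 0, 2]) -> 10  [called from main, line 32]
  pick_anchor(10, 2) -> 1  [called from main, line 33]
Log origins:
  1: emitted by main (line 31)
  2: emitted by clip_value (line 17)
  3: emitted by derive_floor (line 8)
  4: emitted by derive_floor (line 13)
  5: emitted by clip_value (line 20)
  6-9: emitted by pack_ledger (line 4)
A correct fix: line 25: replace `acc // acc` with `acc // count`.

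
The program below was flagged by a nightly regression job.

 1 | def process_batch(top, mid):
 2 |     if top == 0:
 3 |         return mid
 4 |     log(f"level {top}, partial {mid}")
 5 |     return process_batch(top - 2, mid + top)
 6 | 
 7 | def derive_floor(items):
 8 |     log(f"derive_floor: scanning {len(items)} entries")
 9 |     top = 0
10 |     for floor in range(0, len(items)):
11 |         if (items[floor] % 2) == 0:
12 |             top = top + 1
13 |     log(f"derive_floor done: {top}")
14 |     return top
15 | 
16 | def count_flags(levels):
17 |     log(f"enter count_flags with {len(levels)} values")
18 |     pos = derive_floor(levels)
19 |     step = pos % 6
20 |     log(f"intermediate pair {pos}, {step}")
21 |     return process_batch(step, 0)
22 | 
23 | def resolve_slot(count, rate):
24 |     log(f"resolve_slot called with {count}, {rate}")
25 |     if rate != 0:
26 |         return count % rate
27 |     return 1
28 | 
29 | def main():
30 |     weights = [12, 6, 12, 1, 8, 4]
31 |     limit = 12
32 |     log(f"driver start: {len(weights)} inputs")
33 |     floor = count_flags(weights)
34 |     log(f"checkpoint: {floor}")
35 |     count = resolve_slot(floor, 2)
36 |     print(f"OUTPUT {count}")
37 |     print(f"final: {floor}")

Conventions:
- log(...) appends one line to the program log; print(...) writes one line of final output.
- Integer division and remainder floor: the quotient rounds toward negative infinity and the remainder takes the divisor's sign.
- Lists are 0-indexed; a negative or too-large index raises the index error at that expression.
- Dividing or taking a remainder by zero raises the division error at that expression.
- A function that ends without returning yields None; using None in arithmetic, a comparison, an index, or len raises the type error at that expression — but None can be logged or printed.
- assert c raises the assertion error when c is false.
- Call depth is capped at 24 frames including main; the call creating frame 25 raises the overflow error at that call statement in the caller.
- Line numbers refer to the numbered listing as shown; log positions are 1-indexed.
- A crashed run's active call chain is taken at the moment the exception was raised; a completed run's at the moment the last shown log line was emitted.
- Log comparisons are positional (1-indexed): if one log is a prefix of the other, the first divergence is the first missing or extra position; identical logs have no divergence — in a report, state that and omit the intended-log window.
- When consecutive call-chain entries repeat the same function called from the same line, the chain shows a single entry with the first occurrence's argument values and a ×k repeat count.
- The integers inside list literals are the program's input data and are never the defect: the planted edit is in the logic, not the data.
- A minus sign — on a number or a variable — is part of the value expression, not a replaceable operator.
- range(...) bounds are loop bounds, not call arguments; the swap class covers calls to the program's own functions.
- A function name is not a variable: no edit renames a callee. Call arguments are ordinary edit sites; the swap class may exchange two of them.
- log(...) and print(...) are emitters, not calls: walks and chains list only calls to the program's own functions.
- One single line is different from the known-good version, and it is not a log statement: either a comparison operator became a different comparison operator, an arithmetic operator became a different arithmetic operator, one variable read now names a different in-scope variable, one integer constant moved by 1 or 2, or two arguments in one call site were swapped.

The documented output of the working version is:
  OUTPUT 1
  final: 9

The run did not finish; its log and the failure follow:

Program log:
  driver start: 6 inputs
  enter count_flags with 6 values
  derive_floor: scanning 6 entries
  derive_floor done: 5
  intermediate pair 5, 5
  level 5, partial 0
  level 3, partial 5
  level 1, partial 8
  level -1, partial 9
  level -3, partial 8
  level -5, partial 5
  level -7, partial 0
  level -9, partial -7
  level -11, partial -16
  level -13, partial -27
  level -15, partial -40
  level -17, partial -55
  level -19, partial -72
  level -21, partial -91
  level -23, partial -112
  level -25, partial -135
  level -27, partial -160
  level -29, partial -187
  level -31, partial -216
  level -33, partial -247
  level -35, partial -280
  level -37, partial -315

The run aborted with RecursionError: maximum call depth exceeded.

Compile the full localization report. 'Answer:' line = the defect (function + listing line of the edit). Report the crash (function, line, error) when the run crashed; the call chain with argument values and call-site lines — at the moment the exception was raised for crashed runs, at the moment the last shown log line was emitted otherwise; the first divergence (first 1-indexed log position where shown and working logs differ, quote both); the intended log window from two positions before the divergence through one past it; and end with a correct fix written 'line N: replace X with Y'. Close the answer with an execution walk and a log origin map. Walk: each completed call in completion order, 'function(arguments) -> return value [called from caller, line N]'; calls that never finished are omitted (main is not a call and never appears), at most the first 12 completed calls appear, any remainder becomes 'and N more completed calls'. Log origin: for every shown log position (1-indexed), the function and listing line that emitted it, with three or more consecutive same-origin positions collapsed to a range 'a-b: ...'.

Answer: the defect is in process_batch at line 2.
Key fact: The log first diverges at position 9: the faulty run prints 'level -1, partial 9' where the working version prints 'checkpoint: 9'.
Crash: process_batch, line 5, RecursionError.
Call chain: main -> count_flags([12, 6, 12, 1, 8, 4]) (called at line 33) -> process_batch(5, 0) (called at line 21) -> process_batch(3, 5) (called at line 5) ×21.
First divergence: at position 9 the run shows 'level -1, partial 9' where the working version logs 'checkpoint: 9'.
Intended log window:
  7: level 3, partial 5
  8: level 1, partial 8
  9: checkpoint: 9
  10: resolve_slot called with 9, 2
Execution walk:
  derive_floor([12, 6, 12, 1, 8, 4]) -> 5  [called from count_flags, line 18]
Log origin:
  1: logged in main at line 32
  2: logged in count_flags at line 17
  3: logged in derive_floor at line 8
  4: logged in derive_floor at line 13
  5: logged in count_flags at line 20
  6-27: logged in process_batch at line 4
A correct fix: line 2: replace `==` with `<=`.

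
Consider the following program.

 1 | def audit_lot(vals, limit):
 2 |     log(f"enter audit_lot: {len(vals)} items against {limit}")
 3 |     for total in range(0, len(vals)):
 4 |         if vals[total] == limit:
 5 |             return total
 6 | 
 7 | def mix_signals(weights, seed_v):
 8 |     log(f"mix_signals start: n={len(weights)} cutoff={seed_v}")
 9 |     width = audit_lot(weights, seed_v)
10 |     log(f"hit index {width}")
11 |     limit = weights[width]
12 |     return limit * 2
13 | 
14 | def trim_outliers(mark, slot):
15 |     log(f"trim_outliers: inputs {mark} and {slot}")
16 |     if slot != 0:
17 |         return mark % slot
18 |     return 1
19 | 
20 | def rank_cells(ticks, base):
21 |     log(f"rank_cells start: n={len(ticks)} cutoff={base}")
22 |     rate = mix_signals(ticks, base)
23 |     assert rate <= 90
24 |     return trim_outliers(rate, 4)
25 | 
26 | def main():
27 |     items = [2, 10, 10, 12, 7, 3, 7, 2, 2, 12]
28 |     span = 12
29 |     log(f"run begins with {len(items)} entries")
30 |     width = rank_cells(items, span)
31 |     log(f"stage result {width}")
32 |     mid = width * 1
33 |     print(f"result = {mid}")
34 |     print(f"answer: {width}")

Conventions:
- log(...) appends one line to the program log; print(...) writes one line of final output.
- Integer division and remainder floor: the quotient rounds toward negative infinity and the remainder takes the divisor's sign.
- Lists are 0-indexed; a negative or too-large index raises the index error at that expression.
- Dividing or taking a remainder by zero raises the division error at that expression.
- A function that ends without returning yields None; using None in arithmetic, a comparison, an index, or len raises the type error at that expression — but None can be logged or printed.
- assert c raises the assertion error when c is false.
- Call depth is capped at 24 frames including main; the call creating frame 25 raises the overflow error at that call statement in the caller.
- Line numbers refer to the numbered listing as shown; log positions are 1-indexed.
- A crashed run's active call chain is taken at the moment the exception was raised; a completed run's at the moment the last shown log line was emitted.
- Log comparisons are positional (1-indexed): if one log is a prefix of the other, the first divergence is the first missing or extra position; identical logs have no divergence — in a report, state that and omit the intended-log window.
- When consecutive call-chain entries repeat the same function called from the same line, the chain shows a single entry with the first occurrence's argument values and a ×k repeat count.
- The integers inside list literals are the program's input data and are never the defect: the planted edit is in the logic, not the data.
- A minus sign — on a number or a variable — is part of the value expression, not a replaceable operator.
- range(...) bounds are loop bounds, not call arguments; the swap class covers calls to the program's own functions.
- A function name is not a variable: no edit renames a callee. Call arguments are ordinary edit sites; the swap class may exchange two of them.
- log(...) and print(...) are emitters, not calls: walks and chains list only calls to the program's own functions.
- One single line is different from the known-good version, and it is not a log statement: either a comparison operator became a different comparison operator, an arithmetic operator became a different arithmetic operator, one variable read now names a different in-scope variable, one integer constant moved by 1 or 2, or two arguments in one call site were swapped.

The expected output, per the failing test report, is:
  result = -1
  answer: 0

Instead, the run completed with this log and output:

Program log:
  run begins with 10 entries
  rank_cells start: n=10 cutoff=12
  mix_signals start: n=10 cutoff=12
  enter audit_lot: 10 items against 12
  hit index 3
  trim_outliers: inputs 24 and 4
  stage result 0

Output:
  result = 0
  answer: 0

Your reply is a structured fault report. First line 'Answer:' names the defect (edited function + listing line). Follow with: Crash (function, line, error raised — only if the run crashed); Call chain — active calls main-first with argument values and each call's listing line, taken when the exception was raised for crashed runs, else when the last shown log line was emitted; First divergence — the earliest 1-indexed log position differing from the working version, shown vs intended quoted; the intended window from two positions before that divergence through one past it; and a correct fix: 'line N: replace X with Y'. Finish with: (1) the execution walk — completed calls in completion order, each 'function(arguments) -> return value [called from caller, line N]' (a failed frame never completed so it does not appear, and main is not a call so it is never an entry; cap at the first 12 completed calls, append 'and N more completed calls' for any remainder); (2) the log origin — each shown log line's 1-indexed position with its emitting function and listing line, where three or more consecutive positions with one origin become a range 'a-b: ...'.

Answer: the defect is in main at line 32.
Key observation: No log line changed; the fault shows up purely in the output.
Call chain: main.
First divergence: none; the two logs match at every position.
Execution walk:
  audit_lot([2, 10, 10, 12, 7, 3, 7, 2, 2, 12], 12) -> 3  [called from mix_signals, line 9]
  mix_signals([2, 10, 10, 12, 7, 3, 7, 2, 2, 12], 12) -> 24  [called from rank_cells, line 22]
  trim_outliers(24, 4) -> 0  [called from rank_cells, line 24]
  rank_cells([2, 10, 10, 12, 7, 3, 7, 2, 2, 12], 12) -> 0  [called from main, line 30]
Log origin:
  1: from main, line 29
  2: from rank_cells, line 21
  3: from mix_signals, line 8
  4: from audit_lot, line 2
  5: from mix_signals, line 10
  6: from trim_outliers, line 15
  7: from main, line 31
A correct fix: line 32: replace `*` with `-`.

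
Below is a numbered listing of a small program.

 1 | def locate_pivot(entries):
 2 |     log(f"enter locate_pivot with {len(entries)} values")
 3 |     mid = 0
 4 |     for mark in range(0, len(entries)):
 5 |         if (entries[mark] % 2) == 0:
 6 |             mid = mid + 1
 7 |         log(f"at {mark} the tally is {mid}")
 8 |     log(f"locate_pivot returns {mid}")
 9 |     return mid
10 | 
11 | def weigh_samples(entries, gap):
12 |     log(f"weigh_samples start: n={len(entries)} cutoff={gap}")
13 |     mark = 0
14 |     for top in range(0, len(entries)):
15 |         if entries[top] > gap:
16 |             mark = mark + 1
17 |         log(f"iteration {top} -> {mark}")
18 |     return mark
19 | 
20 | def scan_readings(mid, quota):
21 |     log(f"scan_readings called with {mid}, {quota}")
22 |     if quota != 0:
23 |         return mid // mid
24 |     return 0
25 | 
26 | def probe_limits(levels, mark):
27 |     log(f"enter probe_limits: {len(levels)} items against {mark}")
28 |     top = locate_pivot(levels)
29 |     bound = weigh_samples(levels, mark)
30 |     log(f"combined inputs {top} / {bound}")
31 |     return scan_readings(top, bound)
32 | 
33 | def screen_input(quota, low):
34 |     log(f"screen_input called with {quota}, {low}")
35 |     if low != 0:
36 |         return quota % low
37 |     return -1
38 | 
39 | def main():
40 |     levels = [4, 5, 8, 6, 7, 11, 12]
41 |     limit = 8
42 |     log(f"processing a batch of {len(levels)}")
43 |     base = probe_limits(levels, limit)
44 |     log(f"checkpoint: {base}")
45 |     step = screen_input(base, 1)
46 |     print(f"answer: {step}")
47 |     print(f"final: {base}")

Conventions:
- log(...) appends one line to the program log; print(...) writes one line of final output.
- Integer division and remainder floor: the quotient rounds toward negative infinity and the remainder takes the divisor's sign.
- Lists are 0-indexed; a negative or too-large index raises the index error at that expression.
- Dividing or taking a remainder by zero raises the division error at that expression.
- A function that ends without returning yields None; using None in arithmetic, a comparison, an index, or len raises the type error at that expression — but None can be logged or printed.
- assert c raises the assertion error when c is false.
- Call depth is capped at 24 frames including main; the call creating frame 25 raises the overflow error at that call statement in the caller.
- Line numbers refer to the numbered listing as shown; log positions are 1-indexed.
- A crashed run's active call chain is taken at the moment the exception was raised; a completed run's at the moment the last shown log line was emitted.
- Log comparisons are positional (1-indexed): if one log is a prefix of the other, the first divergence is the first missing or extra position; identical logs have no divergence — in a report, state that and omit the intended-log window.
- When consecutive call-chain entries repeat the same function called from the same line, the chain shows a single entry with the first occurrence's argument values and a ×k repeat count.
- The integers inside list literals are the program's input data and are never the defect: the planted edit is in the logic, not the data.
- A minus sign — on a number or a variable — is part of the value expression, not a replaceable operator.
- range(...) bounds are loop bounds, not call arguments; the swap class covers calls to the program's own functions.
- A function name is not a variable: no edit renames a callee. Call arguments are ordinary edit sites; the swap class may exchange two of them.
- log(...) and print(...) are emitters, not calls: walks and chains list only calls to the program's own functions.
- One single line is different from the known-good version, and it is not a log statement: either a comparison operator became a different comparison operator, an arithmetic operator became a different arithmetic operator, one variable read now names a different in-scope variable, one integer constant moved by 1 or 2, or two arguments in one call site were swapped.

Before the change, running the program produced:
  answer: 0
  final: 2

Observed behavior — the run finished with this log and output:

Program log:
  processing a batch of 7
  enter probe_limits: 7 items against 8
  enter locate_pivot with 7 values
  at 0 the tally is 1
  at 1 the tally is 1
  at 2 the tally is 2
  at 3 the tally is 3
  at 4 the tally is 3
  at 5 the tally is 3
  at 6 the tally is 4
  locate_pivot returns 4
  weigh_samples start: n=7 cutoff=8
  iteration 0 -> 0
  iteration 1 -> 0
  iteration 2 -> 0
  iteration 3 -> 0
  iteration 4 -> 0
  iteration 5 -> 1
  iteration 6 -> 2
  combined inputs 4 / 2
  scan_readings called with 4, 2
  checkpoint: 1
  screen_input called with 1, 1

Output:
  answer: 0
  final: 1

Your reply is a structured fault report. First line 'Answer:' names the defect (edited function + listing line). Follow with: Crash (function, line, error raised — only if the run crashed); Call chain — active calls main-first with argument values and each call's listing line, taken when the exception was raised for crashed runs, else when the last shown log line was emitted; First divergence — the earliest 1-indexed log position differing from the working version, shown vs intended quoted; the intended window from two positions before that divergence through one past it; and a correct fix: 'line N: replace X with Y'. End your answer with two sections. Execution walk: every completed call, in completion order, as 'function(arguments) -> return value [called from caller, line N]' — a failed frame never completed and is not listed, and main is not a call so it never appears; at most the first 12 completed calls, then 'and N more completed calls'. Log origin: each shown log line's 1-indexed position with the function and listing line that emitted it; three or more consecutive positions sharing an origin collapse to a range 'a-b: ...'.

Answer: the defect is in scan_readings at line 23.
Key observation: At log position 22 the runs split — shown 'checkpoint: 1', but the working version logs 'checkpoint: 2'.
Call chain: main -> screen_input(1, 1) (called at line 45).
First divergence: position 22 — the shown line 'checkpoint: 1' should read 'checkpoint: 2'.
Intended log window:
  20: combined inputs 4 / 2
  21: scan_readings called with 4, 2
  22: checkpoint: 2
  23: screen_input called with 2, 1
Execution walk:
  locate_pivot([4, 5, 8, 6, 7, 11, 12]) -> 4  [called from probe_limits, line 28]
  weigh_samples([4, 5, 8, 6, 7, 11, 12], 8) -> 2  [called from probe_limits, line 29]
  scan_readings(4, 2) -> 1  [called from probe_limits, line 31]
  probe_limits([4, 5, 8, 6, 7, 11, 12], 8) -> 1  [called from main, line 43]
  screen_input(1, 1) -> 0  [called from main, line 45]
Log line origins:
  1: from main, line 42
  2: from probe_limits, line 27
  3: from locate_pivot, line 2
  4-10: from locate_pivot, line 7
  11: from locate_pivot, line 8
  12: from weigh_samples, line 12
  13-19: from weigh_samples, line 17
  20: from probe_limits, line 30
  21: from scan_readings, line 21
  22: from main, line 44
  23: from screen_input, line 34
A correct fix: line 23: replace `mid // mid` with `mid // quota`.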